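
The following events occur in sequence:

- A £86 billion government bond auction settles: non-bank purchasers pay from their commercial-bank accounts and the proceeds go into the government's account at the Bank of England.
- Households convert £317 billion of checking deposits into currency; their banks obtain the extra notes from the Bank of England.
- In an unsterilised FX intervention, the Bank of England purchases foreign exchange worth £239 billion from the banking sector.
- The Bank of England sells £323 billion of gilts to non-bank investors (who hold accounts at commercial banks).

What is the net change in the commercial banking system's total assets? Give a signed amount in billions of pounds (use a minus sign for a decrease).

-£726 billion

Government account inflow £86 billion: bank balance sheets shrink → −£86B.
Currency withdrawal £317 billion: bank balance sheets shrink → −£317B.
FX purchase £239 billion: just an asset swap on bank balance sheets → 0.
Asset sale (to non-banks) £323 billion: bank balance sheets shrink → −£323B.
Net: −86 − 317 + 0 − 323 = -£726 billion.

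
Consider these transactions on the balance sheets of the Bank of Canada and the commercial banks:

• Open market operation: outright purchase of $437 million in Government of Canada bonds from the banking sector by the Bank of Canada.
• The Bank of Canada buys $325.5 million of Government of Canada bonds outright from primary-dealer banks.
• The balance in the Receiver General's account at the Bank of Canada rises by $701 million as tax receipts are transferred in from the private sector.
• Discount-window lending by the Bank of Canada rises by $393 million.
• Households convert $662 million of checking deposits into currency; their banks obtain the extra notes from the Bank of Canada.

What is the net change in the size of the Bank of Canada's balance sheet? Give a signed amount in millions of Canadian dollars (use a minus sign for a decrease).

+$1155.5 million

OMO purchase (from banks) $437 million: a Bank of Canada asset is acquired → +$437M.
OMO purchase (from banks) $325.5 million: a Bank of Canada asset is acquired → +$325.5M.
Government account inflow $701 million: only the composition of liabilities changes → 0.
Discount-window loan $393 million: a Bank of Canada asset is acquired → +$393M.
Currency withdrawal $662 million: only the composition of liabilities changes → 0.
Net: 437 + 325.5 + 0 + 393 + 0 = +$1155.5 million.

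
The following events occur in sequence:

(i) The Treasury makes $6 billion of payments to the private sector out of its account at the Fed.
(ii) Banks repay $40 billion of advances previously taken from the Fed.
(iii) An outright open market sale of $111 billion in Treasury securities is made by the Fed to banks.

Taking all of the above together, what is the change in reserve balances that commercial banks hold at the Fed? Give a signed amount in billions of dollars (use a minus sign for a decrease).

-$145 billion

Government spending $6 billion: government payments flow into bank reserve accounts → +$6B.
Discount-window repayment $40 billion: repayment is debited from reserves → −$40B.
OMO sale (to banks) $111 billion: the buying banks pay out of their reserve balances → −$111B.
Net: 6 − 40 − 111 = -$145 billion.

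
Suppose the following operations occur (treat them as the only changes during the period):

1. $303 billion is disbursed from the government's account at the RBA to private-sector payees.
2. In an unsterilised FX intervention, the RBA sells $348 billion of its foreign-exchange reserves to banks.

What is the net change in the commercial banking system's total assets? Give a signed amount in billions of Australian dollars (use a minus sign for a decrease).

+$303 billion

Government spending $303 billion: bank balance sheets expand → +$303B.
FX sale $348 billion: just an asset swap on bank balance sheets → 0.
Net: 303 + 0 = +$303 billion.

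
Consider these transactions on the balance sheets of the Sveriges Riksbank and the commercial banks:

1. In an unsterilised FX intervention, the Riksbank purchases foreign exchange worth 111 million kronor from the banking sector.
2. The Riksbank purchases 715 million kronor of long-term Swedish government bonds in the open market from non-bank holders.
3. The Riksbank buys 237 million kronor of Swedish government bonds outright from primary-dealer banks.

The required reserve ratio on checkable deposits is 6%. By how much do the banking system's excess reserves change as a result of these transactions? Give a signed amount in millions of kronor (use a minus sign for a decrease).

FX purchase 111 million kronor: reserves +111M, deposits 0.
Asset purchase (from non-banks) 715 million kronor: reserves +715M, deposits +715M.
OMO purchase (from banks) 237 million kronor: reserves +237M, deposits 0.
Totals: Δreserves = +1063M, Δdeposits = +715M.
Δrequired reserves = 6% × +715M = +42.9M.
Δexcess reserves = Δreserves − Δrequired = +1063M − (+42.9M) = +1020.1 million.

+1020.1 million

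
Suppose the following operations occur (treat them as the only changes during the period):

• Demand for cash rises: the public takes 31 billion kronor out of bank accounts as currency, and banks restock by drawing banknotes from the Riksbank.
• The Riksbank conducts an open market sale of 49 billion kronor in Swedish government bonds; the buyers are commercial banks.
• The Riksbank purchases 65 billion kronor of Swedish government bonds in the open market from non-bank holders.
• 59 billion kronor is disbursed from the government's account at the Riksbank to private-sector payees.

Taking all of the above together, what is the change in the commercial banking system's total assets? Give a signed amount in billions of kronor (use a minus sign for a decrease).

+93 billion

Currency withdrawal 31 billion kronor: bank balance sheets shrink → −31B.
OMO sale (to banks) 49 billion kronor: just an asset swap on bank balance sheets → 0.
Asset purchase (from non-banks) 65 billion kronor: bank balance sheets expand → +65B.
Government spending 59 billion kronor: bank balance sheets expand → +59B.
Net: −31 + 0 + 65 + 59 = +93 billion.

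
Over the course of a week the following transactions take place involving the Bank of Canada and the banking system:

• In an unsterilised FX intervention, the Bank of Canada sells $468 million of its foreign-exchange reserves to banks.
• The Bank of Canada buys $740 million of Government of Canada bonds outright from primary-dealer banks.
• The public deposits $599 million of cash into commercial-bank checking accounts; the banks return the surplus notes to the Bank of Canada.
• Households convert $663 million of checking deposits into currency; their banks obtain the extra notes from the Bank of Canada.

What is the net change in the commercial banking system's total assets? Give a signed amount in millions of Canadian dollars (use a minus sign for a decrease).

Bank of Canada balance sheet:
  Assets:      Securities +$740M, Foreign assets −$468M
  Liabilities: Bank reserves +$208M, Currency in circulation +$64M
Commercial banking system:
  Assets:      Reserves at CB +$208M, Securities −$740M, Foreign assets +$468M
  Liabilities: Checkable deposits −$64M
Change in total bank assets = -$64 million.

-$64 million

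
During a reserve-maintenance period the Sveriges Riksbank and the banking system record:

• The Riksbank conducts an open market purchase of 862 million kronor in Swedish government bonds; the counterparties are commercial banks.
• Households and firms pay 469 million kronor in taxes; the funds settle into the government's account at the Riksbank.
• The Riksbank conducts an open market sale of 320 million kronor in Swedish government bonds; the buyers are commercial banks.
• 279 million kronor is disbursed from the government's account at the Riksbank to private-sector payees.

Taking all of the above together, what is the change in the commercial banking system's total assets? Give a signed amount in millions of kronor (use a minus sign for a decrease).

Riksbank balance sheet:
  Assets:      Securities +542M
  Liabilities: Bank reserves +352M, Government deposits +190M
Commercial banking system:
  Assets:      Reserves at CB +352M, Securities −542M
  Liabilities: Checkable deposits −190M
Change in total bank assets = -190 million.

-190 million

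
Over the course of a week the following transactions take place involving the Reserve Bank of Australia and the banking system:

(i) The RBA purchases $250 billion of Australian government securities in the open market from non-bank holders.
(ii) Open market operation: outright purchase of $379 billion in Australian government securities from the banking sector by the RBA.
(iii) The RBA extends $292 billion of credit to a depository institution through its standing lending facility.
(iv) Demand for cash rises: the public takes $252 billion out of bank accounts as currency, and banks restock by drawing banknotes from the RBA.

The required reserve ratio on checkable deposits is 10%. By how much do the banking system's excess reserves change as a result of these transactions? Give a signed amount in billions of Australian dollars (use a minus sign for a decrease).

+$669.2 billion

Asset purchase (from non-banks) $250 billion: reserves +$250B, deposits +$250B.
OMO purchase (from banks) $379 billion: reserves +$379B, deposits 0.
Discount-window loan $292 billion: reserves +$292B, deposits 0.
Currency withdrawal $252 billion: reserves −$252B, deposits −$252B.
Totals: Δreserves = +$669B, Δdeposits = −$2B.
Δrequired reserves = 10% × −$2B = −$0.2B.
Δexcess reserves = Δreserves − Δrequired = +$669B − (−$0.2B) = +$669.2 billion.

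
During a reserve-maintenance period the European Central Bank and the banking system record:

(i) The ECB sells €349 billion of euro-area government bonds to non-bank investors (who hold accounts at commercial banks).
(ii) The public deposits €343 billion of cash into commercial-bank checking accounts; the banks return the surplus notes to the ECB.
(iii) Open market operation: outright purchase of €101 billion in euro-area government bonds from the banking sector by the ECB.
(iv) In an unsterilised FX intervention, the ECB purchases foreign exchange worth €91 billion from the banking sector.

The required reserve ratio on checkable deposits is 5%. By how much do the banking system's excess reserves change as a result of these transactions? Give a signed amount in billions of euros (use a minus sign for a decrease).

+€186.3 billion

Asset sale (to non-banks) €349 billion: reserves −€349B, deposits −€349B.
Currency deposit €343 billion: reserves +€343B, deposits +€343B.
OMO purchase (from banks) €101 billion: reserves +€101B, deposits 0.
FX purchase €91 billion: reserves +€91B, deposits 0.
Totals: Δreserves = +€186B, Δdeposits = −€6B.
Δrequired reserves = 5% × −€6B = −€0.3B.
Δexcess reserves = Δreserves − Δrequired = +€186B − (−€0.3B) = +€186.3 billion.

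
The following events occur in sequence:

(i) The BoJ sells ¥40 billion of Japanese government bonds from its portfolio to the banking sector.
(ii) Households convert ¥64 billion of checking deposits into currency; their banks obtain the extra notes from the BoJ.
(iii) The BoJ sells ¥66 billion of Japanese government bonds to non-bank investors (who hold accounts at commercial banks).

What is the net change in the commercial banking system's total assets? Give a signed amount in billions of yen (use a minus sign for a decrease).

OMO sale (to banks) ¥40 billion: just an asset swap on bank balance sheets → 0.
Currency withdrawal ¥64 billion: bank balance sheets shrink → −¥64B.
Asset sale (to non-banks) ¥66 billion: bank balance sheets shrink → −¥66B.
Net: 0 − 64 − 66 = -¥130 billion.

-¥130 billion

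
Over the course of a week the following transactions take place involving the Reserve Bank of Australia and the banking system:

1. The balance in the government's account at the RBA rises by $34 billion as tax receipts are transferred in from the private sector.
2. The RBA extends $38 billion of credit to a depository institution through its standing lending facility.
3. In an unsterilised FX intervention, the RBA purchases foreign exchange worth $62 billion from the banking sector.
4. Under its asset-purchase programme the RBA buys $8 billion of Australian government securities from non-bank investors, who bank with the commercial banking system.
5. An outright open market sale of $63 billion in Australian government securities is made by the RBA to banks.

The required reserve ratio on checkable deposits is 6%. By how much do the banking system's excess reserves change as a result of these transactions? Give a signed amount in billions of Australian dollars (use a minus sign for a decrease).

+$12.56 billion

Government account inflow $34 billion: reserves −$34B, deposits −$34B.
Discount-window loan $38 billion: reserves +$38B, deposits 0.
FX purchase $62 billion: reserves +$62B, deposits 0.
Asset purchase (from non-banks) $8 billion: reserves +$8B, deposits +$8B.
OMO sale (to banks) $63 billion: reserves −$63B, deposits 0.
Totals: Δreserves = +$11B, Δdeposits = −$26B.
Δrequired reserves = 6% × −$26B = −$1.56B.
Δexcess reserves = Δreserves − Δrequired = +$11B − (−$1.56B) = +$12.56 billion.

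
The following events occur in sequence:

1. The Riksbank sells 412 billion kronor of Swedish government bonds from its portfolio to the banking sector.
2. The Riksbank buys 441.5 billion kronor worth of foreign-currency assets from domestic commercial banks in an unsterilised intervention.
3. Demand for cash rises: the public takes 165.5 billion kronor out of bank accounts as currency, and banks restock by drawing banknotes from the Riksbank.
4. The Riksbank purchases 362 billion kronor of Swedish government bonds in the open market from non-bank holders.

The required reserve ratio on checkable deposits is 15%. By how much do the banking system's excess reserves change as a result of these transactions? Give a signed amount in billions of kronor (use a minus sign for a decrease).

+196.525 billion

OMO sale (to banks) 412 billion kronor: reserves −412B, deposits 0.
FX purchase 441.5 billion kronor: reserves +441.5B, deposits 0.
Currency withdrawal 165.5 billion kronor: reserves −165.5B, deposits −165.5B.
Asset purchase (from non-banks) 362 billion kronor: reserves +362B, deposits +362B.
Totals: Δreserves = +226B, Δdeposits = +196.5B.
Δrequired reserves = 15% × +196.5B = +29.475B.
Δexcess reserves = Δreserves − Δrequired = +226B − (+29.475B) = +196.525 billion.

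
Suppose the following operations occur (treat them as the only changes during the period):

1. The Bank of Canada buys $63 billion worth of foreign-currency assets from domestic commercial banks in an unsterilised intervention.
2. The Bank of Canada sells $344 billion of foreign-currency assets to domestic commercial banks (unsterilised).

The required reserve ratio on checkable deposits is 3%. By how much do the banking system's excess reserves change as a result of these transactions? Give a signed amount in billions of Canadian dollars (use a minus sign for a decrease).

-$281 billion

FX purchase $63 billion: reserves +$63B, deposits 0.
FX sale $344 billion: reserves −$344B, deposits 0.
Totals: Δreserves = −$281B, Δdeposits = 0.
Δrequired reserves = 3% × 0 = 0.
Δexcess reserves = Δreserves − Δrequired = −$281B − (0) = -$281 billion.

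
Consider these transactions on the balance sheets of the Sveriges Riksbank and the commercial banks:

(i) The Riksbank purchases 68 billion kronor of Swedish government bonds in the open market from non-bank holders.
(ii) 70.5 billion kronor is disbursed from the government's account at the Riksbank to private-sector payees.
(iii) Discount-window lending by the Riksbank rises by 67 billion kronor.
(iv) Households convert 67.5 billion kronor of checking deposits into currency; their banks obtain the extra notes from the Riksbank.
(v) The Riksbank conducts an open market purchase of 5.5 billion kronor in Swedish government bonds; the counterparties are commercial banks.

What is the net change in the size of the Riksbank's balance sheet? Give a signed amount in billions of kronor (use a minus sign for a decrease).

+140.5 billion

Riksbank balance sheet:
  Assets:      Securities +73.5B, Loans to banks +67B
  Liabilities: Bank reserves +143.5B, Currency in circulation +67.5B, Government deposits −70.5B
Change in total Riksbank assets = +140.5 billion.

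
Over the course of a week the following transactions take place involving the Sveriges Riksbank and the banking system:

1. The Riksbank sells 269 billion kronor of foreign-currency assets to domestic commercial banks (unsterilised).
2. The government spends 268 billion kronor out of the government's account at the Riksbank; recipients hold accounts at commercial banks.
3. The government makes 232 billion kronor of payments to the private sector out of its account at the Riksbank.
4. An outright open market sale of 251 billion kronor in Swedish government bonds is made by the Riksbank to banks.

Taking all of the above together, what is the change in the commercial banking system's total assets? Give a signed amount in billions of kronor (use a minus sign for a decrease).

Riksbank balance sheet:
  Assets:      Securities −251B, Foreign assets −269B
  Liabilities: Bank reserves −20B, Government deposits −500B
Commercial banking system:
  Assets:      Reserves at CB −20B, Securities +251B, Foreign assets +269B
  Liabilities: Checkable deposits +500B
Change in total bank assets = +500 billion.

+500 billion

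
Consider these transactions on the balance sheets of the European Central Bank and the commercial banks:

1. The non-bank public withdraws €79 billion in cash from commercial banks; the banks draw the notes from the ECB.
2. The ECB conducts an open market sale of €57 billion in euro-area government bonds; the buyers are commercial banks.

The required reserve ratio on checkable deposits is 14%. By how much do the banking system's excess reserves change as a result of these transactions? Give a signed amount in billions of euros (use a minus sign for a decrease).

-€124.94 billion

Currency withdrawal €79 billion: reserves −€79B, deposits −€79B.
OMO sale (to banks) €57 billion: reserves −€57B, deposits 0.
Totals: Δreserves = −€136B, Δdeposits = −€79B.
Δrequired reserves = 14% × −€79B = −€11.06B.
Δexcess reserves = Δreserves − Δrequired = −€136B − (−€11.06B) = -€124.94 billion.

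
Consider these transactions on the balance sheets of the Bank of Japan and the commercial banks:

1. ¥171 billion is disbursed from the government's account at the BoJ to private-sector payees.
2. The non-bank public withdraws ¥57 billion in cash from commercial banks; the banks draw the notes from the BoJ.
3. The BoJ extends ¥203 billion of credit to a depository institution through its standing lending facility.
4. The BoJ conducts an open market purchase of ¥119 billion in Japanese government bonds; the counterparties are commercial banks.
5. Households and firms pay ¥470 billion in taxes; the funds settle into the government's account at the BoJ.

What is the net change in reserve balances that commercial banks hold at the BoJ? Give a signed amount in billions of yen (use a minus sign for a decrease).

-¥34 billion

Government spending ¥171 billion: government payments flow into bank reserve accounts → +¥171B.
Currency withdrawal ¥57 billion: banks swap reserves for currency → −¥57B.
Discount-window loan ¥203 billion: the loan is credited to the bank's reserve account → +¥203B.
OMO purchase (from banks) ¥119 billion: the BoJ pays by crediting reserve accounts → +¥119B.
Government account inflow ¥470 billion: funds move from bank reserves into the government account → −¥470B.
Net: 171 − 57 + 203 + 119 − 470 = -¥34 billion.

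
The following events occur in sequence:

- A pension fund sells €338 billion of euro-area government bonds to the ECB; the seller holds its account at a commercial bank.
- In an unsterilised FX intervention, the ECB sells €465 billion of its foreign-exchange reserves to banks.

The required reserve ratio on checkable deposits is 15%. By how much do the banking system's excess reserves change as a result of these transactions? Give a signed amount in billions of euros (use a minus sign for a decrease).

Asset purchase (from non-banks) €338 billion: reserves +€338B, deposits +€338B.
FX sale €465 billion: reserves −€465B, deposits 0.
Totals: Δreserves = −€127B, Δdeposits = +€338B.
Δrequired reserves = 15% × +€338B = +€50.7B.
Δexcess reserves = Δreserves − Δrequired = −€127B − (+€50.7B) = -€177.7 billion.

-€177.7 billion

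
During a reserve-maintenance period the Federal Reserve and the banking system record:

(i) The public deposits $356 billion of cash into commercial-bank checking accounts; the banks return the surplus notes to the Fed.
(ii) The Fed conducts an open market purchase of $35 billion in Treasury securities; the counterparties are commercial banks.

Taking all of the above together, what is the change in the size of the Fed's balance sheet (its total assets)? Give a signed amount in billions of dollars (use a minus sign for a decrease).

+$35 billion

Currency deposit $356 billion: only the composition of liabilities changes → 0.
OMO purchase (from banks) $35 billion: a Fed asset is acquired → +$35B.
Net: 0 + 35 = +$35 billion.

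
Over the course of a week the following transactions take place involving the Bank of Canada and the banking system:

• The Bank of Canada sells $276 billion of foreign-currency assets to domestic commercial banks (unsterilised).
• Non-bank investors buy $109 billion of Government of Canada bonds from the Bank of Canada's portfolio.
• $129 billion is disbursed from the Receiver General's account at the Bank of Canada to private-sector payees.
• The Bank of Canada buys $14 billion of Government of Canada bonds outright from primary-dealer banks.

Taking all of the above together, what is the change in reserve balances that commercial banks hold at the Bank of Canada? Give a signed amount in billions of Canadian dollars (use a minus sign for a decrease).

-$242 billion

FX sale $276 billion: the buying banks pay out of their reserve balances → −$276B.
Asset sale (to non-banks) $109 billion: the non-bank buyers' banks settle from reserves → −$109B.
Government spending $129 billion: government payments flow into bank reserve accounts → +$129B.
OMO purchase (from banks) $14 billion: the Bank of Canada pays by crediting reserve accounts → +$14B.
Net: −276 − 109 + 129 + 14 = -$242 billion.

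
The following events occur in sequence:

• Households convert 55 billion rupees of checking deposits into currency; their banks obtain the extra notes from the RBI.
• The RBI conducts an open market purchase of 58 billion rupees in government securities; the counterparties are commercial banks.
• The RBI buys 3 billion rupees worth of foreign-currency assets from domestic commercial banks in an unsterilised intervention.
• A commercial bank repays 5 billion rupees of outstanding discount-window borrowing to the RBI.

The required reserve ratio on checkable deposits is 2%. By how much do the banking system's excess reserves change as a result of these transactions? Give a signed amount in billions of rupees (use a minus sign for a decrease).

Currency withdrawal 55 billion rupees: reserves −55B, deposits −55B.
OMO purchase (from banks) 58 billion rupees: reserves +58B, deposits 0.
FX purchase 3 billion rupees: reserves +3B, deposits 0.
Discount-window repayment 5 billion rupees: reserves −5B, deposits 0.
Totals: Δreserves = +1B, Δdeposits = −55B.
Δrequired reserves = 2% × −55B = −1.1B.
Δexcess reserves = Δreserves − Δrequired = +1B − (−1.1B) = +2.1 billion.

+2.1 billion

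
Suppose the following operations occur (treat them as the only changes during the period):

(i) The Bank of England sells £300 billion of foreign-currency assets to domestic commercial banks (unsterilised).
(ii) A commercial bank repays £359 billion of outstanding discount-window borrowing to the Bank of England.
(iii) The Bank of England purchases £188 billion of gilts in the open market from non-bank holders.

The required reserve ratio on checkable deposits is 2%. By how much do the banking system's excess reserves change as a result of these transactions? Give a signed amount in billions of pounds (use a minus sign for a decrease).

-£474.76 billion

FX sale £300 billion: reserves −£300B, deposits 0.
Discount-window repayment £359 billion: reserves −£359B, deposits 0.
Asset purchase (from non-banks) £188 billion: reserves +£188B, deposits +£188B.
Totals: Δreserves = −£471B, Δdeposits = +£188B.
Δrequired reserves = 2% × +£188B = +£3.76B.
Δexcess reserves = Δreserves − Δrequired = −£471B − (+£3.76B) = -£474.76 billion.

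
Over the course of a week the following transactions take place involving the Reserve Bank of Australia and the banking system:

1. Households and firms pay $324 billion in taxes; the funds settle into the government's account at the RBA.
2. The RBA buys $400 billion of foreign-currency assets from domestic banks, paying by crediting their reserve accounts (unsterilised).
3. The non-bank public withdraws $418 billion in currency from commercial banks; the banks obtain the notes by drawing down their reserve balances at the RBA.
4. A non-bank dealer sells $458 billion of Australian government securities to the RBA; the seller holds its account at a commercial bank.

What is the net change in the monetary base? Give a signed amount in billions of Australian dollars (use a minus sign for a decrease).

+$534 billion

Government account inflow $324 billion: reserves shift to a non-base liability → −$324B.
FX purchase $400 billion: RBA balance sheet expands → +$400B.
Currency withdrawal $418 billion: just a shift between currency and reserves — both are base money → 0.
Asset purchase (from non-banks) $458 billion: RBA balance sheet expands → +$458B.
Net: −324 + 400 + 0 + 458 = +$534 billion.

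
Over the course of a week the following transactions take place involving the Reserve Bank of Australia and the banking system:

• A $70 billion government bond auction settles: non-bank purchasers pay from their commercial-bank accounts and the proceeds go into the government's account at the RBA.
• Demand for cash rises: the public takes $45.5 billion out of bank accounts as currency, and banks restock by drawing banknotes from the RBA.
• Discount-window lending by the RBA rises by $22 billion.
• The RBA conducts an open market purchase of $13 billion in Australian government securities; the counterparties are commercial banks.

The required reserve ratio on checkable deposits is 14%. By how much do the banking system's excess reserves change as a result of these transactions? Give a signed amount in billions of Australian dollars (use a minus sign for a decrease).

-$64.33 billion

Government account inflow $70 billion: reserves −$70B, deposits −$70B.
Currency withdrawal $45.5 billion: reserves −$45.5B, deposits −$45.5B.
Discount-window loan $22 billion: reserves +$22B, deposits 0.
OMO purchase (from banks) $13 billion: reserves +$13B, deposits 0.
Totals: Δreserves = −$80.5B, Δdeposits = −$115.5B.
Δrequired reserves = 14% × −$115.5B = −$16.17B.
Δexcess reserves = Δreserves − Δrequired = −$80.5B − (−$16.17B) = -$64.33 billion.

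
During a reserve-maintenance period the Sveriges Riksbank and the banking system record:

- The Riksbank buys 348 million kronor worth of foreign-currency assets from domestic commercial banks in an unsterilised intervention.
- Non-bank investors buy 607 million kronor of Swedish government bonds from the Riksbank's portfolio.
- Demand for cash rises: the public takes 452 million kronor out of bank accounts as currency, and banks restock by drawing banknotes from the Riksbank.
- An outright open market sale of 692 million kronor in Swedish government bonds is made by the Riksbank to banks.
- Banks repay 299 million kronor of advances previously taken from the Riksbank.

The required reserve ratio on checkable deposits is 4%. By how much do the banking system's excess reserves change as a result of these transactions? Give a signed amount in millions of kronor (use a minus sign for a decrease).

-1659.64 million

FX purchase 348 million kronor: reserves +348M, deposits 0.
Asset sale (to non-banks) 607 million kronor: reserves −607M, deposits −607M.
Currency withdrawal 452 million kronor: reserves −452M, deposits −452M.
OMO sale (to banks) 692 million kronor: reserves −692M, deposits 0.
Discount-window repayment 299 million kronor: reserves −299M, deposits 0.
Totals: Δreserves = −1702M, Δdeposits = −1059M.
Δrequired reserves = 4% × −1059M = −42.36M.
Δexcess reserves = Δreserves − Δrequired = −1702M − (−42.36M) = -1659.64 million.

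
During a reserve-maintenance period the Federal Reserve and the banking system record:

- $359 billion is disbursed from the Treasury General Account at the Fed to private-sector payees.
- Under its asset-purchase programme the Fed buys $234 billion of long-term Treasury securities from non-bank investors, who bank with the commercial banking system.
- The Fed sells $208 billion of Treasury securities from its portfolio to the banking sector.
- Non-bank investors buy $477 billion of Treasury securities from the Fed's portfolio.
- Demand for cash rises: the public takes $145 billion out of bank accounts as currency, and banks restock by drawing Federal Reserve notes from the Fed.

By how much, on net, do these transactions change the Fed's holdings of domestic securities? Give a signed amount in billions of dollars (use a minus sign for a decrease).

-$451 billion

Government spending $359 billion: the Fed's securities portfolio is untouched → 0.
Asset purchase (from non-banks) $234 billion: securities added to the Fed's portfolio → +$234B.
OMO sale (to banks) $208 billion: securities removed from the Fed's portfolio → −$208B.
Asset sale (to non-banks) $477 billion: securities removed from the Fed's portfolio → −$477B.
Currency withdrawal $145 billion: the Fed's securities portfolio is untouched → 0.
Net: 0 + 234 − 208 − 477 + 0 = -$451 billion.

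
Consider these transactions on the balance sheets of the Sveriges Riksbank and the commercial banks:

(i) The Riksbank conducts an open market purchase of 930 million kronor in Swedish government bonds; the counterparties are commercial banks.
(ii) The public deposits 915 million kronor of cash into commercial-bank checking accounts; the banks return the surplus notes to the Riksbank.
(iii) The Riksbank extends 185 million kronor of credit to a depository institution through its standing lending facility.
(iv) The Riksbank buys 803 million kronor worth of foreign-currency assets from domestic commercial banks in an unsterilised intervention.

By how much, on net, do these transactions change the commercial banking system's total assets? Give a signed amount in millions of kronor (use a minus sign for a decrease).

+1100 million

OMO purchase (from banks) 930 million kronor: just an asset swap on bank balance sheets → 0.
Currency deposit 915 million kronor: bank balance sheets expand → +915M.
Discount-window loan 185 million kronor: bank balance sheets expand → +185M.
FX purchase 803 million kronor: just an asset swap on bank balance sheets → 0.
Net: 0 + 915 + 185 + 0 = +1100 million.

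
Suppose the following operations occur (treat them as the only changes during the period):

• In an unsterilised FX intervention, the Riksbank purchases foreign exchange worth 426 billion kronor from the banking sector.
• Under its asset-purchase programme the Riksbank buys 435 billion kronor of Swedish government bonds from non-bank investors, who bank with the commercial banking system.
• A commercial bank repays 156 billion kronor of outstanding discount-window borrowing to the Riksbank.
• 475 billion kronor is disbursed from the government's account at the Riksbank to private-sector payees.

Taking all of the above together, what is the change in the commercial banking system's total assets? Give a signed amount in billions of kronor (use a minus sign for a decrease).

+754 billion

Riksbank balance sheet:
  Assets:      Securities +435B, Loans to banks −156B, Foreign assets +426B
  Liabilities: Bank reserves +1180B, Government deposits −475B
Commercial banking system:
  Assets:      Reserves at CB +1180B, Foreign assets −426B
  Liabilities: Checkable deposits +910B, Borrowings from CB −156B
Change in total bank assets = +754 billion.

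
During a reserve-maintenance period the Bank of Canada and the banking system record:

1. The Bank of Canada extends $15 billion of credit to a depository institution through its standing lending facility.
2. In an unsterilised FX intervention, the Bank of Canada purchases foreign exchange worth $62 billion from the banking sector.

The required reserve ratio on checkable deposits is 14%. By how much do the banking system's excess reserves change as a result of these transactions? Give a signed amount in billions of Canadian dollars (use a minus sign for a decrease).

+$77 billion

Discount-window loan $15 billion: reserves +$15B, deposits 0.
FX purchase $62 billion: reserves +$62B, deposits 0.
Totals: Δreserves = +$77B, Δdeposits = 0.
Δrequired reserves = 14% × 0 = 0.
Δexcess reserves = Δreserves − Δrequired = +$77B − (0) = +$77 billion.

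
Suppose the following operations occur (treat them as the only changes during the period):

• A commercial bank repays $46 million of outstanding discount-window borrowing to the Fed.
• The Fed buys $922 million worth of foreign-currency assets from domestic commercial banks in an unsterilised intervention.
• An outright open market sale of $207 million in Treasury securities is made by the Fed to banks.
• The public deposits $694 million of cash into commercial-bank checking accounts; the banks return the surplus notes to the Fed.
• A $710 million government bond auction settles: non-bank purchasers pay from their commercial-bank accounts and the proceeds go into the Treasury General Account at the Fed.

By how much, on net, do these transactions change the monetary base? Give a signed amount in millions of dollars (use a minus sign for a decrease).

Discount-window repayment $46 million: Fed balance sheet contracts → −$46M.
FX purchase $922 million: Fed balance sheet expands → +$922M.
OMO sale (to banks) $207 million: Fed balance sheet contracts → −$207M.
Currency deposit $694 million: just a shift between currency and reserves — both are base money → 0.
Government account inflow $710 million: reserves shift to a non-base liability → −$710M.
Net: −46 + 922 − 207 + 0 − 710 = -$41 million.

-$41 million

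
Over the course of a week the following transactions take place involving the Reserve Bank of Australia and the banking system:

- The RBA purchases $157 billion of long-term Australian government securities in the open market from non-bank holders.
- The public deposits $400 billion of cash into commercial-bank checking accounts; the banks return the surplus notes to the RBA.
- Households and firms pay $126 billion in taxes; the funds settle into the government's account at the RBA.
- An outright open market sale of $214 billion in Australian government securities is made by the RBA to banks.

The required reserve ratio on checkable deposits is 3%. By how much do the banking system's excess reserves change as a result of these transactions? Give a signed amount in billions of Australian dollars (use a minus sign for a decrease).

+$204.07 billion

Asset purchase (from non-banks) $157 billion: reserves +$157B, deposits +$157B.
Currency deposit $400 billion: reserves +$400B, deposits +$400B.
Government account inflow $126 billion: reserves −$126B, deposits −$126B.
OMO sale (to banks) $214 billion: reserves −$214B, deposits 0.
Totals: Δreserves = +$217B, Δdeposits = +$431B.
Δrequired reserves = 3% × +$431B = +$12.93B.
Δexcess reserves = Δreserves − Δrequired = +$217B − (+$12.93B) = +$204.07 billion.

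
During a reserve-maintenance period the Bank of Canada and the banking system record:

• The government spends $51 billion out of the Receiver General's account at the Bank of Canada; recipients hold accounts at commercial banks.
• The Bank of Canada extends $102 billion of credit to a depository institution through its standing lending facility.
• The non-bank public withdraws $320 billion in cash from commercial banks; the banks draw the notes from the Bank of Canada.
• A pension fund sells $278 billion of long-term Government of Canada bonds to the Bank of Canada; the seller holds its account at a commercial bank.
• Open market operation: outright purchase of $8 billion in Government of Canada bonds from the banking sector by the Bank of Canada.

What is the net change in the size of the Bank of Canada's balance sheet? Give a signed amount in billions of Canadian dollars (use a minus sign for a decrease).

Government spending $51 billion: only the composition of liabilities changes → 0.
Discount-window loan $102 billion: a Bank of Canada asset is acquired → +$102B.
Currency withdrawal $320 billion: only the composition of liabilities changes → 0.
Asset purchase (from non-banks) $278 billion: a Bank of Canada asset is acquired → +$278B.
OMO purchase (from banks) $8 billion: a Bank of Canada asset is acquired → +$8B.
Net: 0 + 102 + 0 + 278 + 8 = +$388 billion.

+$388 billion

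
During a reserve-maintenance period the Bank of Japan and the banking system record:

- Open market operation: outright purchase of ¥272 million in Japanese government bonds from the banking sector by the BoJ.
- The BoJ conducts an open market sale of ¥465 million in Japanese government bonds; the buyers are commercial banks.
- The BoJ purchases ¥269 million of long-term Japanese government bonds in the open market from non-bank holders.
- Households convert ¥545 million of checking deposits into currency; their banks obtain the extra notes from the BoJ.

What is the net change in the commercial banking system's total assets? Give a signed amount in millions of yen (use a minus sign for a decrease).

BoJ balance sheet:
  Assets:      Securities +¥76M
  Liabilities: Bank reserves −¥469M, Currency in circulation +¥545M
Commercial banking system:
  Assets:      Reserves at CB −¥469M, Securities +¥193M
  Liabilities: Checkable deposits −¥276M
Change in total bank assets = -¥276 million.

-¥276 million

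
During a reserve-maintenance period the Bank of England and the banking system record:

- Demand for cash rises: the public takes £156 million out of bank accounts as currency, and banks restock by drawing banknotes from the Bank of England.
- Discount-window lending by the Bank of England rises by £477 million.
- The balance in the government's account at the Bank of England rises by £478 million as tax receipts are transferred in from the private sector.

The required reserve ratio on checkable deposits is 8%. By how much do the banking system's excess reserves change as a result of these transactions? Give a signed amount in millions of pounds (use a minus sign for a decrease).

Currency withdrawal £156 million: reserves −£156M, deposits −£156M.
Discount-window loan £477 million: reserves +£477M, deposits 0.
Government account inflow £478 million: reserves −£478M, deposits −£478M.
Totals: Δreserves = −£157M, Δdeposits = −£634M.
Δrequired reserves = 8% × −£634M = −£50.72M.
Δexcess reserves = Δreserves − Δrequired = −£157M − (−£50.72M) = -£106.28 million.

-£106.28 million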